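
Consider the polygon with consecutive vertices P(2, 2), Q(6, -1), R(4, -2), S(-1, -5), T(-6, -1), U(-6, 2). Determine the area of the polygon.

53.5

Cross-terms: -14, -8, -22, -29, -18, -16  ⇒  Σ = -107
Area = |Σ|/2 = 53.5.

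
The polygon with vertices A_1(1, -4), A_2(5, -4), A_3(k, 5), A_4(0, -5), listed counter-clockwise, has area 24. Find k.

The doubled signed area Σ (x_i y_{i+1} − x_{i+1} y_i) is linear in k.
With k=0 it equals 46; the coefficient of k is -1 (from the two edges through A_3).
So -1·k + 46 = 2·24 = 48 ⇒ k = -2.

-2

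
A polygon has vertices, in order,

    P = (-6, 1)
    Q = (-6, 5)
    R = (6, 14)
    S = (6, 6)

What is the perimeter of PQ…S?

|PQ| = √((0)² + (4)²) = √16 = 4
|QR| = √((12)² + (9)²) = √225 = 15
|RS| = √((0)² + (-8)²) = √64 = 8
|SP| = √((-12)² + (-5)²) = √169 = 13
Perimeter = 4 + 15 + 8 + 13 = 40.

40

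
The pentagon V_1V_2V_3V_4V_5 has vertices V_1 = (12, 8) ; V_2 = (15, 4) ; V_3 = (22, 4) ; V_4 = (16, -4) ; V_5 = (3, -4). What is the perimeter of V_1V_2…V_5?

|V_1V_2| = √((3)² + (-4)²) = √25 = 5
|V_2V_3| = √((7)² + (0)²) = √49 = 7
|V_3V_4| = √((-6)² + (-8)²) = √100 = 10
|V_4V_5| = √((-13)² + (0)²) = √169 = 13
|V_5V_1| = √((9)² + (12)²) = √225 = 15
Perimeter = 5 + 7 + 10 + 13 + 15 = 50.

50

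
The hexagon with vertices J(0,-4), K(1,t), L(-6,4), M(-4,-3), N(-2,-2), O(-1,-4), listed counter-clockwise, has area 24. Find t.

Write out the shoelace sum; only the two edges meeting at K involve t:
2·Area = [(0·t − 1·(-4)) + (1·4 − (-6)·t)] + 46
       = 6·t + 54 = 48
⇒ t = -1.

-1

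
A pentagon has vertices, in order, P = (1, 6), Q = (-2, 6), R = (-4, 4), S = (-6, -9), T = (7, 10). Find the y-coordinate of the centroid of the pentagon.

197/129

Apply Gauss's area formula. First the cross-terms c_i = x_i·y_{i+1} − x_{i+1}·y_i:
  18, 16, 60, 3, 32  ⇒  2A = 129, A = 64.5.
Then Σ (y_i + y_{i+1})·c_i = 591, so ȳ = 591 / (6·64.5) = 197/129.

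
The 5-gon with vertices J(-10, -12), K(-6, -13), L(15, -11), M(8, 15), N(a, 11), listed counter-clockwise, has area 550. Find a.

The doubled signed area Σ (x_i y_{i+1} − x_{i+1} y_i) is linear in a.
With a=0 it equals 830; the coefficient of a is -27 (from the two edges through N).
So -27·a + 830 = 2·550 = 1100 ⇒ a = -10.

-10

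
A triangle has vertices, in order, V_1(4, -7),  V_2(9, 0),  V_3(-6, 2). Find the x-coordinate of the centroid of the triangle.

Apply Gauss's area formula. First the cross-terms c_i = x_i·y_{i+1} − x_{i+1}·y_i:
  63, 18, 34  ⇒  2A = 115, A = 57.5.
Then Σ (x_i + x_{i+1})·c_i = 805, so x̄ = 805 / (6·57.5) = 7/3.

7/3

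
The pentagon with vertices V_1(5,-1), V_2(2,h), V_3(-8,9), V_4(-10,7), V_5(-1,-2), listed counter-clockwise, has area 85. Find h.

6

Write out the shoelace sum; only the two edges meeting at V_2 involve h:
2·Area = [(5·h − 2·(-1)) + (2·9 − (-8)·h)] + 72
       = 13·h + 92 = 170
⇒ h = 6.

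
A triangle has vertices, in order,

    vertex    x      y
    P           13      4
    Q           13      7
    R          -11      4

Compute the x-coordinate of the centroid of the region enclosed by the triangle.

5

Apply Gauss's area formula. First the cross-terms c_i = x_i·y_{i+1} − x_{i+1}·y_i:
  39, 129, -96  ⇒  2A = 72, A = 36.
Then Σ (x_i + x_{i+1})·c_i = 1080, so x̄ = 1080 / (6·36) = 5.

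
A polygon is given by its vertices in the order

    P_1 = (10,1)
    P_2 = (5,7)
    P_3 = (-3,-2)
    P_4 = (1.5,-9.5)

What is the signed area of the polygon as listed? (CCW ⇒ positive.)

Apply the shoelace (surveyor's) formula: 2A = Σ (x_i·y_{i+1} − x_{i+1}·y_i), indices taken mod 4.
P_1→P_2: (10)(7) − (5)(1) = 65
P_2→P_3: (5)(-2) − (-3)(7) = 11
P_3→P_4: (-3)(-9.5) − (1.5)(-2) = 31.5
P_4→P_1: (1.5)(1) − (10)(-9.5) = 96.5
Σ = 204
Signed area = Σ/2 = 102 (positive ⇒ counter-clockwise traversal).

102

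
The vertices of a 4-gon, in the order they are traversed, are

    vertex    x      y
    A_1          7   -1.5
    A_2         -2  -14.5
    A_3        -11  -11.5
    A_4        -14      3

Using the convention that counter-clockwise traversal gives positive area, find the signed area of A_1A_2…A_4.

-217.5

Σ = (-104.5) + (-136.5) + (-194) + (0) = -435
Signed area = Σ/2 = -217.5 (negative ⇒ clockwise traversal).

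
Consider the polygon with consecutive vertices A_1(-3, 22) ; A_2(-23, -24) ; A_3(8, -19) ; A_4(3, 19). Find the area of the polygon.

769.5

A_1→A_2: (-3)(-24) − (-23)(22) = 578
A_2→A_3: (-23)(-19) − (8)(-24) = 629
A_3→A_4: (8)(19) − (3)(-19) = 209
A_4→A_1: (3)(22) − (-3)(19) = 123
Σ = 1539
Area = |Σ|/2 = 769.5.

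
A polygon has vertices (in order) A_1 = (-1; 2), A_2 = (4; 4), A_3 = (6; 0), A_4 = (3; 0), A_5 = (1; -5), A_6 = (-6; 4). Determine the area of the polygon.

42.5

Apply the surveyor's formula: 2A = Σ (x_i·y_{i+1} − x_{i+1}·y_i), indices taken mod 6.
Σ = (-12) + (-24) + (0) + (-15) + (-26) + (-8) = -85
Area = |Σ|/2 = 42.5.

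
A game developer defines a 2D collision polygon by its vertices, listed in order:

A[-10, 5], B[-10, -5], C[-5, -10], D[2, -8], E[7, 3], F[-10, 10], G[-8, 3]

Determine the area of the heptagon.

218.5

Apply the surveyor's formula: 2A = Σ (x_i·y_{i+1} − x_{i+1}·y_i), indices taken mod 7.
A→B: (-10)(-5) − (-10)(5) = 100
B→C: (-10)(-10) − (-5)(-5) = 75
C→D: (-5)(-8) − (2)(-10) = 60
D→E: (2)(3) − (7)(-8) = 62
E→F: (7)(10) − (-10)(3) = 100
F→G: (-10)(3) − (-8)(10) = 50
G→A: (-8)(5) − (-10)(3) = -10
Σ = 437
Area = |Σ|/2 = 218.5.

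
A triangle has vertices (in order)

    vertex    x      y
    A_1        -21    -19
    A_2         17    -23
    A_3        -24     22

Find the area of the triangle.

773

A_1→A_2: (-21)(-23) − (17)(-19) = 806
A_2→A_3: (17)(22) − (-24)(-23) = -178
A_3→A_1: (-24)(-19) − (-21)(22) = 918
Σ = 1546
Area = |Σ|/2 = 773.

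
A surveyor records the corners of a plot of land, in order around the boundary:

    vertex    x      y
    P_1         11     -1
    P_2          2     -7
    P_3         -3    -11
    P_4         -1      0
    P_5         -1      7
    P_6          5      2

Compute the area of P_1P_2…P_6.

Apply the surveyor's formula: 2A = Σ (x_i·y_{i+1} − x_{i+1}·y_i), indices taken mod 6.
Σ = (-75) + (-43) + (-11) + (-7) + (-37) + (-27) = -200
Area = |Σ|/2 = 100.

100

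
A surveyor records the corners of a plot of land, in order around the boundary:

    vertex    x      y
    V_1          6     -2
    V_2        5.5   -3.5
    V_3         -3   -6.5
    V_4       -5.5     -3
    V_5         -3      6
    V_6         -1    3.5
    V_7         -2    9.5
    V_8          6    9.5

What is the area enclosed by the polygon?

138.5

Apply the shoelace formula: 2A = Σ (x_i·y_{i+1} − x_{i+1}·y_i), indices taken mod 8.
Σ = (-10) + (-46.25) + (-26.75) + (-42) + (-4.5) + (-2.5) + (-76) + (-69) = -277
Area = |Σ|/2 = 138.5.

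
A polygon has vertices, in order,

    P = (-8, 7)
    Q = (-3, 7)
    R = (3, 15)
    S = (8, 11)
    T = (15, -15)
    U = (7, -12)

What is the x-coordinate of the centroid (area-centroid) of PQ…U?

Apply the shoelace (surveyor's) formula. First the cross-terms c_i = x_i·y_{i+1} − x_{i+1}·y_i:
  -35, -66, -87, -285, -75, -47  ⇒  2A = -595, A = -297.5.
Then Σ (x_i + x_{i+1})·c_i = -8730, so x̄ = -8730 / (6·(-297.5)) = 582/119.

582/119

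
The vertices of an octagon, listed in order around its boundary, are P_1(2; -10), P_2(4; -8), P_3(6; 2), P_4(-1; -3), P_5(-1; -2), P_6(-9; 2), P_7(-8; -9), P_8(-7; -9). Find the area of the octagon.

Apply Gauss's area formula: 2A = Σ (x_i·y_{i+1} − x_{i+1}·y_i), indices taken mod 8.
Cross-terms: 24, 56, -16, -1, -20, 97, 9, 88  ⇒  Σ = 237
Area = |Σ|/2 = 118.5.

118.5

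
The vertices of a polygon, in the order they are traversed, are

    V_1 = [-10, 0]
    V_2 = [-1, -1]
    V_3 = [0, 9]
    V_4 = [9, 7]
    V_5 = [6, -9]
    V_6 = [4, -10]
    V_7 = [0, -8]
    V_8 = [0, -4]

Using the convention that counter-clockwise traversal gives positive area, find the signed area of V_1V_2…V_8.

Cross-terms: 10, -9, -81, -123, -24, -32, 0, -40  ⇒  Σ = -299
Signed area = Σ/2 = -149.5 (negative ⇒ clockwise traversal).

-149.5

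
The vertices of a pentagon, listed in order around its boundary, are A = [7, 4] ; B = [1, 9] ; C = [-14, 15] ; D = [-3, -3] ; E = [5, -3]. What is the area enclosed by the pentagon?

Apply Gauss's area formula: 2A = Σ (x_i·y_{i+1} − x_{i+1}·y_i), indices taken mod 5.
Σ = (59) + (141) + (87) + (24) + (41) = 352
Area = |Σ|/2 = 176.

176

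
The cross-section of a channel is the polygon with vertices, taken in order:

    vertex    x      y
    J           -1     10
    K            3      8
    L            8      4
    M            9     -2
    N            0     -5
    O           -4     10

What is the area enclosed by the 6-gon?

Apply Gauss's area formula: 2A = Σ (x_i·y_{i+1} − x_{i+1}·y_i), indices taken mod 6.
Σ = (-38) + (-52) + (-52) + (-45) + (-20) + (-30) = -237
Area = |Σ|/2 = 118.5.

118.5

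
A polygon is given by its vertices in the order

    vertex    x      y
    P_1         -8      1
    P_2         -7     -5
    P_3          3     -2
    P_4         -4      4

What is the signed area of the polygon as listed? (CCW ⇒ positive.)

P_1→P_2: (-8)(-5) − (-7)(1) = 47
P_2→P_3: (-7)(-2) − (3)(-5) = 29
P_3→P_4: (3)(4) − (-4)(-2) = 4
P_4→P_1: (-4)(1) − (-8)(4) = 28
Σ = 108
Signed area = Σ/2 = 54 (positive ⇒ counter-clockwise traversal).

54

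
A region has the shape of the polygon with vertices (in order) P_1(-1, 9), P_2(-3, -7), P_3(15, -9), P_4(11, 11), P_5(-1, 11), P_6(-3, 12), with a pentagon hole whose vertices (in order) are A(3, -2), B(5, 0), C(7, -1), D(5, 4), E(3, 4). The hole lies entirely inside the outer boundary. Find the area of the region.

270

Outer boundary:
Apply the surveyor's formula: 2A = Σ (x_i·y_{i+1} − x_{i+1}·y_i), indices taken mod 6.
Cross-terms: 34, 132, 264, 132, 21, -15  ⇒  Σ = 568
Area = |Σ|/2 = 284.
Hole:
Σ = (10) + (-5) + (33) + (8) + (-18) = 28
Area = |Σ|/2 = 14.
Net area = 284 − 14 = 270.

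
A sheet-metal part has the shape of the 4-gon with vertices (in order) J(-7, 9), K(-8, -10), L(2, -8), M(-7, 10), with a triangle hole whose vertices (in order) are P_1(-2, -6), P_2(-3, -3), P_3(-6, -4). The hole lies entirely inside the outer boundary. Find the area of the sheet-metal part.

Outer boundary:
Σ = (142) + (84) + (-36) + (7) = 197
Area = |Σ|/2 = 98.5.
Hole:
Σ = (-12) + (-6) + (28) = 10
Area = |Σ|/2 = 5.
Net area = 98.5 − 5 = 93.5.

93.5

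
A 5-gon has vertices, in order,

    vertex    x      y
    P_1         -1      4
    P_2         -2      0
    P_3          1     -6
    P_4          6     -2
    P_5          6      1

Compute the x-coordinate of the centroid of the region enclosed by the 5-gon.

181/97

Apply the shoelace formula. First the cross-terms c_i = x_i·y_{i+1} − x_{i+1}·y_i:
  8, 12, 34, 18, 25  ⇒  2A = 97, A = 48.5.
Then Σ (x_i + x_{i+1})·c_i = 543, so x̄ = 543 / (6·48.5) = 181/97.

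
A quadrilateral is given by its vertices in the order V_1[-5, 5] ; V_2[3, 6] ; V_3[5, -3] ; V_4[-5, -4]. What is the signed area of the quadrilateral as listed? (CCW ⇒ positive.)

Apply the surveyor's formula: 2A = Σ (x_i·y_{i+1} − x_{i+1}·y_i), indices taken mod 4.
V_1→V_2: (-5)(6) − (3)(5) = -45
V_2→V_3: (3)(-3) − (5)(6) = -39
V_3→V_4: (5)(-4) − (-5)(-3) = -35
V_4→V_1: (-5)(5) − (-5)(-4) = -45
Σ = -164
Signed area = Σ/2 = -82 (negative ⇒ clockwise traversal).

-82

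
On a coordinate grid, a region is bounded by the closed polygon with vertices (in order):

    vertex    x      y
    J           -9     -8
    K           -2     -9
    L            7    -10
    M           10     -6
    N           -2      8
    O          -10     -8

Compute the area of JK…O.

Apply the surveyor's formula: 2A = Σ (x_i·y_{i+1} − x_{i+1}·y_i), indices taken mod 6.
Σ = (65) + (83) + (58) + (68) + (96) + (8) = 378
Area = |Σ|/2 = 189.

189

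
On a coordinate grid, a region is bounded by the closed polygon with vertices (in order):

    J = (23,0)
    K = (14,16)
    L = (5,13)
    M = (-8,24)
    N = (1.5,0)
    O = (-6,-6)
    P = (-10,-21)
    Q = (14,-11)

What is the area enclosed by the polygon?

686

Apply the shoelace (surveyor's) formula: 2A = Σ (x_i·y_{i+1} − x_{i+1}·y_i), indices taken mod 8.
Σ = (368) + (102) + (224) + (-36) + (-9) + (66) + (404) + (253) = 1372
Area = |Σ|/2 = 686.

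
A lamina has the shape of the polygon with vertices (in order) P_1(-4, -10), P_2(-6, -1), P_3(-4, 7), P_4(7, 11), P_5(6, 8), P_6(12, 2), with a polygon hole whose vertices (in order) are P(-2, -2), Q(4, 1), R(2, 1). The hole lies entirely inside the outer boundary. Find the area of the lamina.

Outer boundary:
Apply the surveyor's formula: 2A = Σ (x_i·y_{i+1} − x_{i+1}·y_i), indices taken mod 6.
Σ = (-56) + (-46) + (-93) + (-10) + (-84) + (-112) = -401
Area = |Σ|/2 = 200.5.
Hole:
Cross-terms: 6, 2, -2  ⇒  Σ = 6
Area = |Σ|/2 = 3.
Net area = 200.5 − 3 = 197.5.

197.5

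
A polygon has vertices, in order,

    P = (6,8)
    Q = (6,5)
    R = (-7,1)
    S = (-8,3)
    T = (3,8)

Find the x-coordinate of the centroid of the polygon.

-1/3

Apply Gauss's area formula. First the cross-terms c_i = x_i·y_{i+1} − x_{i+1}·y_i:
  -18, 41, -13, -73, -24  ⇒  2A = -87, A = -43.5.
Then Σ (x_i + x_{i+1})·c_i = 87, so x̄ = 87 / (6·(-43.5)) = -1/3.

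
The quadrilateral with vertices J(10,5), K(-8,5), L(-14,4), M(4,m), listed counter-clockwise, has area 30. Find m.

3

Write out the shoelace sum; only the two edges meeting at M involve m:
2·Area = [((-14)·m − 4·4) + (4·5 − 10·m)] + 128
       = -24·m + 132 = 60
⇒ m = 3.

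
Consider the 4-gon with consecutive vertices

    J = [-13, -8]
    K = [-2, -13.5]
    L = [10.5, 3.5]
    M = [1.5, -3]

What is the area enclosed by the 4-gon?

103.25

Cross-terms: 159.5, 134.75, -36.75, -51  ⇒  Σ = 206.5
Area = |Σ|/2 = 103.25.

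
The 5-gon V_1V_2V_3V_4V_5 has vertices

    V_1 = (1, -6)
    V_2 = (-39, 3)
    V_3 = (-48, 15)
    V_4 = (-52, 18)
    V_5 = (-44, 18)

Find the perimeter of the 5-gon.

|V_1V_2| = √((-40)² + (9)²) = √1681 = 41
|V_2V_3| = √((-9)² + (12)²) = √225 = 15
|V_3V_4| = √((-4)² + (3)²) = √25 = 5
|V_4V_5| = √((8)² + (0)²) = √64 = 8
|V_5V_1| = √((45)² + (-24)²) = √2601 = 51
Perimeter = 41 + 15 + 5 + 8 + 51 = 120.

120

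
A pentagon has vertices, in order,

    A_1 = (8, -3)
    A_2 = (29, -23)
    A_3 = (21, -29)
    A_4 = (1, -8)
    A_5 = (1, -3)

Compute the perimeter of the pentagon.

80

|A_1A_2| = √((21)² + (-20)²) = √841 = 29
|A_2A_3| = √((-8)² + (-6)²) = √100 = 10
|A_3A_4| = √((-20)² + (21)²) = √841 = 29
|A_4A_5| = √((0)² + (5)²) = √25 = 5
|A_5A_1| = √((7)² + (0)²) = √49 = 7
Perimeter = 29 + 10 + 29 + 5 + 7 = 80.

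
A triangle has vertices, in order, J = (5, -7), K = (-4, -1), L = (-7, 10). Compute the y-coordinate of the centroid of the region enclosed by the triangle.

Apply the surveyor's formula. First the cross-terms c_i = x_i·y_{i+1} − x_{i+1}·y_i:
  -33, -47, -1  ⇒  2A = -81, A = -40.5.
Then Σ (y_i + y_{i+1})·c_i = -162, so ȳ = -162 / (6·(-40.5)) = 2/3.

2/3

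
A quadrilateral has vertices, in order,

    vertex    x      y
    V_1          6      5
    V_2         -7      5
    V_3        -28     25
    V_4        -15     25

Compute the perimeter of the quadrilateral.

84

|V_1V_2| = √((-13)² + (0)²) = √169 = 13
|V_2V_3| = √((-21)² + (20)²) = √841 = 29
|V_3V_4| = √((13)² + (0)²) = √169 = 13
|V_4V_1| = √((21)² + (-20)²) = √841 = 29
Perimeter = 13 + 29 + 13 + 29 = 84.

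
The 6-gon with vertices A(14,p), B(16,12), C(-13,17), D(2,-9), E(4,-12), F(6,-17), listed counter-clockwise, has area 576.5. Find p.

-22

The doubled signed area Σ (x_i y_{i+1} − x_{i+1} y_i) is linear in p.
With p=0 it equals 933; the coefficient of p is -10 (from the two edges through A).
So -10·p + 933 = 2·576.5 = 1153 ⇒ p = -22.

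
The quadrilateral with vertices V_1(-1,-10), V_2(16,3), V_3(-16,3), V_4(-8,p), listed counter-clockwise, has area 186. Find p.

Write out the shoelace sum; only the two edges meeting at V_4 involve p:
2·Area = [((-16)·p − (-8)·3) + ((-8)·(-10) − (-1)·p)] + 253
       = -15·p + 357 = 372
⇒ p = -1.

-1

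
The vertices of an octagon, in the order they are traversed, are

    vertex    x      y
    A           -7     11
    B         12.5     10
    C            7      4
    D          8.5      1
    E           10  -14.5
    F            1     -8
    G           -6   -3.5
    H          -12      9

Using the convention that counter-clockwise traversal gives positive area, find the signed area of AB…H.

A→B: (-7)(10) − (12.5)(11) = -207.5
B→C: (12.5)(4) − (7)(10) = -20
C→D: (7)(1) − (8.5)(4) = -27
D→E: (8.5)(-14.5) − (10)(1) = -133.25
E→F: (10)(-8) − (1)(-14.5) = -65.5
F→G: (1)(-3.5) − (-6)(-8) = -51.5
G→H: (-6)(9) − (-12)(-3.5) = -96
H→A: (-12)(11) − (-7)(9) = -69
Σ = -669.75
Signed area = Σ/2 = -334.875 (negative ⇒ clockwise traversal).

-334.875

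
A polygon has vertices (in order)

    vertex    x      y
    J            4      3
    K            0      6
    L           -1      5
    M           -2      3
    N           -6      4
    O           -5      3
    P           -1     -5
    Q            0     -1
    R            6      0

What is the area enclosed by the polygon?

51

Apply the shoelace formula: 2A = Σ (x_i·y_{i+1} − x_{i+1}·y_i), indices taken mod 9.
Cross-terms: 24, 6, 7, 10, 2, 28, 1, 6, 18  ⇒  Σ = 102
Area = |Σ|/2 = 51.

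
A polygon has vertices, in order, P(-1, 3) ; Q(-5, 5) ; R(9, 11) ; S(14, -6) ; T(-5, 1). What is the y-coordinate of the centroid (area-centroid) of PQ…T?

317/123

Apply the shoelace formula. First the cross-terms c_i = x_i·y_{i+1} − x_{i+1}·y_i:
  10, -100, -208, -16, -14  ⇒  2A = -328, A = -164.
Then Σ (y_i + y_{i+1})·c_i = -2536, so ȳ = -2536 / (6·(-164)) = 317/123.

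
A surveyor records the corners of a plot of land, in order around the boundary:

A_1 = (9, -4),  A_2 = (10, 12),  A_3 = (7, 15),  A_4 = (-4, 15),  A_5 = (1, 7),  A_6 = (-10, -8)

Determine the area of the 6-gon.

Apply the shoelace formula: 2A = Σ (x_i·y_{i+1} − x_{i+1}·y_i), indices taken mod 6.
A_1→A_2: (9)(12) − (10)(-4) = 148
A_2→A_3: (10)(15) − (7)(12) = 66
A_3→A_4: (7)(15) − (-4)(15) = 165
A_4→A_5: (-4)(7) − (1)(15) = -43
A_5→A_6: (1)(-8) − (-10)(7) = 62
A_6→A_1: (-10)(-4) − (9)(-8) = 112
Σ = 510
Area = |Σ|/2 = 255.

255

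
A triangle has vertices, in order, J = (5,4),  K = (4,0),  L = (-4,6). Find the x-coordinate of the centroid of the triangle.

Apply the shoelace formula. First the cross-terms c_i = x_i·y_{i+1} − x_{i+1}·y_i:
  -16, 24, -46  ⇒  2A = -38, A = -19.
Then Σ (x_i + x_{i+1})·c_i = -190, so x̄ = -190 / (6·(-19)) = 5/3.

5/3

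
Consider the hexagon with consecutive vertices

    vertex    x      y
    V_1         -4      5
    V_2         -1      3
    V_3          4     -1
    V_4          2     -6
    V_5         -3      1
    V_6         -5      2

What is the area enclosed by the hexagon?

37

V_1→V_2: (-4)(3) − (-1)(5) = -7
V_2→V_3: (-1)(-1) − (4)(3) = -11
V_3→V_4: (4)(-6) − (2)(-1) = -22
V_4→V_5: (2)(1) − (-3)(-6) = -16
V_5→V_6: (-3)(2) − (-5)(1) = -1
V_6→V_1: (-5)(5) − (-4)(2) = -17
Σ = -74
Area = |Σ|/2 = 37.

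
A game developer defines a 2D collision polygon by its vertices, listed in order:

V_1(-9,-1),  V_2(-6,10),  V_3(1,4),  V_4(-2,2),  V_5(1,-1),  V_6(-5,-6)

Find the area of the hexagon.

90

Apply Gauss's area formula: 2A = Σ (x_i·y_{i+1} − x_{i+1}·y_i), indices taken mod 6.
Σ = (-96) + (-34) + (10) + (0) + (-11) + (-49) = -180
Area = |Σ|/2 = 90.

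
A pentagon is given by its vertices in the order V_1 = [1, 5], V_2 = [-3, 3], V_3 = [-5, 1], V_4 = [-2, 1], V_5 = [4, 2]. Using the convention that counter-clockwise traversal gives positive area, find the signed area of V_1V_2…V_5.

Apply the shoelace (surveyor's) formula: 2A = Σ (x_i·y_{i+1} − x_{i+1}·y_i), indices taken mod 5.
Σ = (18) + (12) + (-3) + (-8) + (18) = 37
Signed area = Σ/2 = 18.5 (positive ⇒ counter-clockwise traversal).

18.5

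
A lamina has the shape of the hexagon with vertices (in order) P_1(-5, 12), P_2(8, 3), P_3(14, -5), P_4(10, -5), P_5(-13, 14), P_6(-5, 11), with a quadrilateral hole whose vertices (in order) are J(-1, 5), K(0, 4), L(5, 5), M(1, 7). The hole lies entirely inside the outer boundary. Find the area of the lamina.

99

Outer boundary:
Apply Gauss's area formula: 2A = Σ (x_i·y_{i+1} − x_{i+1}·y_i), indices taken mod 6.
Cross-terms: -111, -82, -20, 75, -73, -5  ⇒  Σ = -216
Area = |Σ|/2 = 108.
Hole:
Apply the surveyor's formula: 2A = Σ (x_i·y_{i+1} − x_{i+1}·y_i), indices taken mod 4.
Σ = (-4) + (-20) + (30) + (12) = 18
Area = |Σ|/2 = 9.
Net area = 108 − 9 = 99.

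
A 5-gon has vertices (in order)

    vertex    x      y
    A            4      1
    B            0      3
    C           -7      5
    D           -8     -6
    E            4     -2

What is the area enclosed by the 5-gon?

Apply the shoelace formula: 2A = Σ (x_i·y_{i+1} − x_{i+1}·y_i), indices taken mod 5.
Cross-terms: 12, 21, 82, 40, 12  ⇒  Σ = 167
Area = |Σ|/2 = 83.5.

83.5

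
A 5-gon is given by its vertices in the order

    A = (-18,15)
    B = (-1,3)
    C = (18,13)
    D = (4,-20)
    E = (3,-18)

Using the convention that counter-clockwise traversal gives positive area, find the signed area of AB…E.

Σ = (-39) + (-67) + (-412) + (-12) + (-279) = -809
Signed area = Σ/2 = -404.5 (negative ⇒ clockwise traversal).

-404.5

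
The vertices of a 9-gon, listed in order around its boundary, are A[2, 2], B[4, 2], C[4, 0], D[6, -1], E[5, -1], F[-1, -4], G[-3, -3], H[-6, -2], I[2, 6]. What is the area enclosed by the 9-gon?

A→B: (2)(2) − (4)(2) = -4
B→C: (4)(0) − (4)(2) = -8
C→D: (4)(-1) − (6)(0) = -4
D→E: (6)(-1) − (5)(-1) = -1
E→F: (5)(-4) − (-1)(-1) = -21
F→G: (-1)(-3) − (-3)(-4) = -9
G→H: (-3)(-2) − (-6)(-3) = -12
H→I: (-6)(6) − (2)(-2) = -32
I→A: (2)(2) − (2)(6) = -8
Σ = -99
Area = |Σ|/2 = 49.5.

49.5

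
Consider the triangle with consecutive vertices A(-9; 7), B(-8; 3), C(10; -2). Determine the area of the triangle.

33.5

Apply the shoelace (surveyor's) formula: 2A = Σ (x_i·y_{i+1} − x_{i+1}·y_i), indices taken mod 3.
A→B: (-9)(3) − (-8)(7) = 29
B→C: (-8)(-2) − (10)(3) = -14
C→A: (10)(7) − (-9)(-2) = 52
Σ = 67
Area = |Σ|/2 = 33.5.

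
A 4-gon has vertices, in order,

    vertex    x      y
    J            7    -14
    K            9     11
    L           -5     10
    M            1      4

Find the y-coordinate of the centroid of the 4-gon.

203/69

Apply Gauss's area formula. First the cross-terms c_i = x_i·y_{i+1} − x_{i+1}·y_i:
  203, 145, -30, -42  ⇒  2A = 276, A = 138.
Then Σ (y_i + y_{i+1})·c_i = 2436, so ȳ = 2436 / (6·138) = 203/69.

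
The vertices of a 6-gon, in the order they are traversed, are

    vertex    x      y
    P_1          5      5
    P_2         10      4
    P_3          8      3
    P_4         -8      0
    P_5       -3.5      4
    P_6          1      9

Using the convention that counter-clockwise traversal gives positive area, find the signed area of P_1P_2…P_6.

-57.75

Apply the surveyor's formula: 2A = Σ (x_i·y_{i+1} − x_{i+1}·y_i), indices taken mod 6.
Σ = (-30) + (-2) + (24) + (-32) + (-35.5) + (-40) = -115.5
Signed area = Σ/2 = -57.75 (negative ⇒ clockwise traversal).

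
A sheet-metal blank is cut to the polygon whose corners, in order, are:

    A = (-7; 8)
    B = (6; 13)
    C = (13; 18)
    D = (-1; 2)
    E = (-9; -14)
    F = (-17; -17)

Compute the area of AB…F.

Apply Gauss's area formula: 2A = Σ (x_i·y_{i+1} − x_{i+1}·y_i), indices taken mod 6.
Cross-terms: -139, -61, 44, 32, -85, -255  ⇒  Σ = -464
Area = |Σ|/2 = 232.

232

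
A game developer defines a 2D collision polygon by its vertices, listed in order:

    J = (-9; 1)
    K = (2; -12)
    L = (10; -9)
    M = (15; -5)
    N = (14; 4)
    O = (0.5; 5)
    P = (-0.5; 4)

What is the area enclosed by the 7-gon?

265.5

Apply the surveyor's formula: 2A = Σ (x_i·y_{i+1} − x_{i+1}·y_i), indices taken mod 7.
Cross-terms: 106, 102, 85, 130, 68, 4.5, 35.5  ⇒  Σ = 531
Area = |Σ|/2 = 265.5.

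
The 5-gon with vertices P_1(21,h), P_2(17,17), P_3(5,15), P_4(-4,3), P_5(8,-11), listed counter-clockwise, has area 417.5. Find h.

The doubled signed area Σ (x_i y_{i+1} − x_{i+1} y_i) is linear in h.
With h=0 it equals 853; the coefficient of h is -9 (from the two edges through P_1).
So -9·h + 853 = 2·417.5 = 835 ⇒ h = 2.

2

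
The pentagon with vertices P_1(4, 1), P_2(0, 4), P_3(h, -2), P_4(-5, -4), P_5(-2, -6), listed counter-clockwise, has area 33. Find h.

The doubled signed area Σ (x_i y_{i+1} − x_{i+1} y_i) is linear in h.
With h=0 it equals 50; the coefficient of h is -8 (from the two edges through P_3).
So -8·h + 50 = 2·33 = 66 ⇒ h = -2.

-2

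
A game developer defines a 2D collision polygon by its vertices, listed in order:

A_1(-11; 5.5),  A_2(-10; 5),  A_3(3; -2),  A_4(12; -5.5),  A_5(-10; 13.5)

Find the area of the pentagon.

106.5

A_1→A_2: (-11)(5) − (-10)(5.5) = 0
A_2→A_3: (-10)(-2) − (3)(5) = 5
A_3→A_4: (3)(-5.5) − (12)(-2) = 7.5
A_4→A_5: (12)(13.5) − (-10)(-5.5) = 107
A_5→A_1: (-10)(5.5) − (-11)(13.5) = 93.5
Σ = 213
Area = |Σ|/2 = 106.5.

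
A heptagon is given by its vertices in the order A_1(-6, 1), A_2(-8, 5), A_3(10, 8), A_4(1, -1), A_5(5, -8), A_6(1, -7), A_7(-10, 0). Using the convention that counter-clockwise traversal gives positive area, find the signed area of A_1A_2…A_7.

Apply the shoelace (surveyor's) formula: 2A = Σ (x_i·y_{i+1} − x_{i+1}·y_i), indices taken mod 7.
Σ = (-22) + (-114) + (-18) + (-3) + (-27) + (-70) + (-10) = -264
Signed area = Σ/2 = -132 (negative ⇒ clockwise traversal).

-132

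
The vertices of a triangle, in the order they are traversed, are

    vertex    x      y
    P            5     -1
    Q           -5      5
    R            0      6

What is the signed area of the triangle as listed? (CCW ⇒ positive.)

-20

Apply the surveyor's formula: 2A = Σ (x_i·y_{i+1} − x_{i+1}·y_i), indices taken mod 3.
Σ = (20) + (-30) + (-30) = -40
Signed area = Σ/2 = -20 (negative ⇒ clockwise traversal).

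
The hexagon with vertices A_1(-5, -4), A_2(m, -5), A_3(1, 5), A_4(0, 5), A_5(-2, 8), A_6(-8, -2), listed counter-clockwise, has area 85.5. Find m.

4

Write out the shoelace sum; only the two edges meeting at A_2 involve m:
2·Area = [((-5)·(-5) − m·(-4)) + (m·5 − 1·(-5))] + 105
       = 9·m + 135 = 171
⇒ m = 4.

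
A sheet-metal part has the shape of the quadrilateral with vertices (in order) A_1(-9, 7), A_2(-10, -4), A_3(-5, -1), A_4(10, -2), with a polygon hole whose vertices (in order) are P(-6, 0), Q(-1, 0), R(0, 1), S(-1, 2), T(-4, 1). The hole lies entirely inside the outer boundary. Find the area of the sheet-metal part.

Outer boundary:
Apply Gauss's area formula: 2A = Σ (x_i·y_{i+1} − x_{i+1}·y_i), indices taken mod 4.
Cross-terms: 106, -10, 20, 52  ⇒  Σ = 168
Area = |Σ|/2 = 84.
Hole:
Apply the surveyor's formula: 2A = Σ (x_i·y_{i+1} − x_{i+1}·y_i), indices taken mod 5.
Cross-terms: 0, -1, 1, 7, 6  ⇒  Σ = 13
Area = |Σ|/2 = 6.5.
Net area = 84 − 6.5 = 77.5.

77.5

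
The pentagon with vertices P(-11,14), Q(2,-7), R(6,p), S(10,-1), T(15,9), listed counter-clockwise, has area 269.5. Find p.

-5

The doubled signed area Σ (x_i y_{i+1} − x_{i+1} y_i) is linear in p.
With p=0 it equals 499; the coefficient of p is -8 (from the two edges through R).
So -8·p + 499 = 2·269.5 = 539 ⇒ p = -5.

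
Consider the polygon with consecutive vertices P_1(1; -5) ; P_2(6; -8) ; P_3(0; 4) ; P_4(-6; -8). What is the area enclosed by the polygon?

54

Cross-terms: 22, 24, 24, 38  ⇒  Σ = 108
Area = |Σ|/2 = 54.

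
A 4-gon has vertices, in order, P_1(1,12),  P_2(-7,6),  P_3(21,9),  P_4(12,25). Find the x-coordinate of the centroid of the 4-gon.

638/69

Apply the shoelace formula. First the cross-terms c_i = x_i·y_{i+1} − x_{i+1}·y_i:
  90, -189, 417, 119  ⇒  2A = 437, A = 218.5.
Then Σ (x_i + x_{i+1})·c_i = 12122, so x̄ = 12122 / (6·218.5) = 638/69.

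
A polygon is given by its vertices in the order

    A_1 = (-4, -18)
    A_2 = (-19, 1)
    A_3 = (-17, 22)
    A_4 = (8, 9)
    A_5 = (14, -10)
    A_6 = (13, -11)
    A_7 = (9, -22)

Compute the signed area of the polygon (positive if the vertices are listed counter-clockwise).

Apply the shoelace formula: 2A = Σ (x_i·y_{i+1} − x_{i+1}·y_i), indices taken mod 7.
Σ = (-346) + (-401) + (-329) + (-206) + (-24) + (-187) + (-250) = -1743
Signed area = Σ/2 = -871.5 (negative ⇒ clockwise traversal).

-871.5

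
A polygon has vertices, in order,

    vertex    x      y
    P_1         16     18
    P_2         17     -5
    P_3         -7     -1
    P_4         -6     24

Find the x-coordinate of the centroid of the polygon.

173/36

Apply the surveyor's formula. First the cross-terms c_i = x_i·y_{i+1} − x_{i+1}·y_i:
  -386, -52, -174, -492  ⇒  2A = -1104, A = -552.
Then Σ (x_i + x_{i+1})·c_i = -15916, so x̄ = -15916 / (6·(-552)) = 173/36.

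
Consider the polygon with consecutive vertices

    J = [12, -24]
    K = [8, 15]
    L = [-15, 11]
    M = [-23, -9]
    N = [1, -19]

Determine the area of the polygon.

861.5

Apply the shoelace formula: 2A = Σ (x_i·y_{i+1} − x_{i+1}·y_i), indices taken mod 5.
J→K: (12)(15) − (8)(-24) = 372
K→L: (8)(11) − (-15)(15) = 313
L→M: (-15)(-9) − (-23)(11) = 388
M→N: (-23)(-19) − (1)(-9) = 446
N→J: (1)(-24) − (12)(-19) = 204
Σ = 1723
Area = |Σ|/2 = 861.5.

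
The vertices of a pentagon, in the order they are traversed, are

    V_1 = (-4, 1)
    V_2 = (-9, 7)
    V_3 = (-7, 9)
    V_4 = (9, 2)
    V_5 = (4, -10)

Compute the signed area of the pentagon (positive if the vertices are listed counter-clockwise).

Cross-terms: -19, -32, -95, -98, -36  ⇒  Σ = -280
Signed area = Σ/2 = -140 (negative ⇒ clockwise traversal).

-140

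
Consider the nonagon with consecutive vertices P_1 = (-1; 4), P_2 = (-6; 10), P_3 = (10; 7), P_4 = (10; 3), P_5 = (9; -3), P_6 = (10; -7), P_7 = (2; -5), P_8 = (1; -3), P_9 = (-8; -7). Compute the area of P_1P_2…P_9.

182.5

Σ = (14) + (-142) + (-40) + (-57) + (-33) + (-36) + (-1) + (-31) + (-39) = -365
Area = |Σ|/2 = 182.5.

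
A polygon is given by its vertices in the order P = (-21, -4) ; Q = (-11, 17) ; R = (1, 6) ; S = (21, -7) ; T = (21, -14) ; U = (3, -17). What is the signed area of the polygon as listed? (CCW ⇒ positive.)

-724

Σ = (-401) + (-83) + (-133) + (-147) + (-315) + (-369) = -1448
Signed area = Σ/2 = -724 (negative ⇒ clockwise traversal).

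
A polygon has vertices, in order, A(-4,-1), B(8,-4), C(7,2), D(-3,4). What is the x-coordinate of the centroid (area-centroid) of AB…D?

23/11

Apply the surveyor's formula. First the cross-terms c_i = x_i·y_{i+1} − x_{i+1}·y_i:
  24, 44, 34, 19  ⇒  2A = 121, A = 60.5.
Then Σ (x_i + x_{i+1})·c_i = 759, so x̄ = 759 / (6·60.5) = 23/11.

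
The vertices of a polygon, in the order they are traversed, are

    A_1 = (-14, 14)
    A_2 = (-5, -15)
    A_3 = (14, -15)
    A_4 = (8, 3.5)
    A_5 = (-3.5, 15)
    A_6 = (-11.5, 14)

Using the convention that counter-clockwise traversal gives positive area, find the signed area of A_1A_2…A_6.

Apply the surveyor's formula: 2A = Σ (x_i·y_{i+1} − x_{i+1}·y_i), indices taken mod 6.
Σ = (280) + (285) + (169) + (132.25) + (123.5) + (35) = 1024.75
Signed area = Σ/2 = 512.375 (positive ⇒ counter-clockwise traversal).

512.375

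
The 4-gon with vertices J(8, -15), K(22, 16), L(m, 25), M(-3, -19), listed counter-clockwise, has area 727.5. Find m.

-5

The doubled signed area Σ (x_i y_{i+1} − x_{i+1} y_i) is linear in m.
With m=0 it equals 1280; the coefficient of m is -35 (from the two edges through L).
So -35·m + 1280 = 2·727.5 = 1455 ⇒ m = -5.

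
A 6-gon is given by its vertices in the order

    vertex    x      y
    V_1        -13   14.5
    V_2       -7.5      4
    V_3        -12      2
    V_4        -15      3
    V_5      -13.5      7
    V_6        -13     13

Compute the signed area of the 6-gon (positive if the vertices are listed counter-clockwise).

Apply the surveyor's formula: 2A = Σ (x_i·y_{i+1} − x_{i+1}·y_i), indices taken mod 6.
V_1→V_2: (-13)(4) − (-7.5)(14.5) = 56.75
V_2→V_3: (-7.5)(2) − (-12)(4) = 33
V_3→V_4: (-12)(3) − (-15)(2) = -6
V_4→V_5: (-15)(7) − (-13.5)(3) = -64.5
V_5→V_6: (-13.5)(13) − (-13)(7) = -84.5
V_6→V_1: (-13)(14.5) − (-13)(13) = -19.5
Σ = -84.75
Signed area = Σ/2 = -42.375 (negative ⇒ clockwise traversal).

-42.375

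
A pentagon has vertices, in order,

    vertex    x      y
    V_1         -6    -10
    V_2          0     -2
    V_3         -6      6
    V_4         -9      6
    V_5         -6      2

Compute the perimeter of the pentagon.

40

|V_1V_2| = √((6)² + (8)²) = √100 = 10
|V_2V_3| = √((-6)² + (8)²) = √100 = 10
|V_3V_4| = √((-3)² + (0)²) = √9 = 3
|V_4V_5| = √((3)² + (-4)²) = √25 = 5
|V_5V_1| = √((0)² + (-12)²) = √144 = 12
Perimeter = 10 + 10 + 3 + 5 + 12 = 40.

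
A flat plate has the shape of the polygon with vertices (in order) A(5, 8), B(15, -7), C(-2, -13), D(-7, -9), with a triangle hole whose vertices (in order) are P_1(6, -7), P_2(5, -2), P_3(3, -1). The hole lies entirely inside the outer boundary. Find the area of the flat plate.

Outer boundary:
Apply the surveyor's formula: 2A = Σ (x_i·y_{i+1} − x_{i+1}·y_i), indices taken mod 4.
Σ = (-155) + (-209) + (-73) + (-11) = -448
Area = |Σ|/2 = 224.
Hole:
Apply the shoelace (surveyor's) formula: 2A = Σ (x_i·y_{i+1} − x_{i+1}·y_i), indices taken mod 3.
Cross-terms: 23, 1, -15  ⇒  Σ = 9
Area = |Σ|/2 = 4.5.
Net area = 224 − 4.5 = 219.5.

219.5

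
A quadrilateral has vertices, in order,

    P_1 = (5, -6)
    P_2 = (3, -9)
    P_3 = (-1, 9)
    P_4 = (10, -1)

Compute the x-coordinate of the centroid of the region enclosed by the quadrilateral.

Apply the shoelace formula. First the cross-terms c_i = x_i·y_{i+1} − x_{i+1}·y_i:
  -27, 18, -89, -55  ⇒  2A = -153, A = -76.5.
Then Σ (x_i + x_{i+1})·c_i = -1806, so x̄ = -1806 / (6·(-76.5)) = 602/153.

602/153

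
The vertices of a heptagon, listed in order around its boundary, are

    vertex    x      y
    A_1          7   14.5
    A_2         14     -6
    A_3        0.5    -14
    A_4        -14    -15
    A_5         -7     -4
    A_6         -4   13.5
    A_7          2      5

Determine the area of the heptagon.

427

A_1→A_2: (7)(-6) − (14)(14.5) = -245
A_2→A_3: (14)(-14) − (0.5)(-6) = -193
A_3→A_4: (0.5)(-15) − (-14)(-14) = -203.5
A_4→A_5: (-14)(-4) − (-7)(-15) = -49
A_5→A_6: (-7)(13.5) − (-4)(-4) = -110.5
A_6→A_7: (-4)(5) − (2)(13.5) = -47
A_7→A_1: (2)(14.5) − (7)(5) = -6
Σ = -854
Area = |Σ|/2 = 427.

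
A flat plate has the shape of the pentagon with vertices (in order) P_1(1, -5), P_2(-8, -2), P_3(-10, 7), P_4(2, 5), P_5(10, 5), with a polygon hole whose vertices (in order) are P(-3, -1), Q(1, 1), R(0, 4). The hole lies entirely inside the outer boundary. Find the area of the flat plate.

131.5

Outer boundary:
Apply the surveyor's formula: 2A = Σ (x_i·y_{i+1} − x_{i+1}·y_i), indices taken mod 5.
P_1→P_2: (1)(-2) − (-8)(-5) = -42
P_2→P_3: (-8)(7) − (-10)(-2) = -76
P_3→P_4: (-10)(5) − (2)(7) = -64
P_4→P_5: (2)(5) − (10)(5) = -40
P_5→P_1: (10)(-5) − (1)(5) = -55
Σ = -277
Area = |Σ|/2 = 138.5.
Hole:
Apply the shoelace formula: 2A = Σ (x_i·y_{i+1} − x_{i+1}·y_i), indices taken mod 3.
Σ = (-2) + (4) + (12) = 14
Area = |Σ|/2 = 7.
Net area = 138.5 − 7 = 131.5.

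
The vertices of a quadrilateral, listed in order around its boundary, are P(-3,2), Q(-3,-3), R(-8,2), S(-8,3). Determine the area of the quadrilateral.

Apply the shoelace formula: 2A = Σ (x_i·y_{i+1} − x_{i+1}·y_i), indices taken mod 4.
Σ = (15) + (-30) + (-8) + (-7) = -30
Area = |Σ|/2 = 15.

15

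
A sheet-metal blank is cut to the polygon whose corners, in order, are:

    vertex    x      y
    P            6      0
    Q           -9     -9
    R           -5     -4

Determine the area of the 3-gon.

19.5

Apply Gauss's area formula: 2A = Σ (x_i·y_{i+1} − x_{i+1}·y_i), indices taken mod 3.
Σ = (-54) + (-9) + (24) = -39
Area = |Σ|/2 = 19.5.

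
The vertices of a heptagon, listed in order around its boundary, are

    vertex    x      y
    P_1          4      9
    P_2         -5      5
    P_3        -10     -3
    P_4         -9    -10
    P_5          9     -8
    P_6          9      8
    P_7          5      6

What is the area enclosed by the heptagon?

272

Apply the surveyor's formula: 2A = Σ (x_i·y_{i+1} − x_{i+1}·y_i), indices taken mod 7.
P_1→P_2: (4)(5) − (-5)(9) = 65
P_2→P_3: (-5)(-3) − (-10)(5) = 65
P_3→P_4: (-10)(-10) − (-9)(-3) = 73
P_4→P_5: (-9)(-8) − (9)(-10) = 162
P_5→P_6: (9)(8) − (9)(-8) = 144
P_6→P_7: (9)(6) − (5)(8) = 14
P_7→P_1: (5)(9) − (4)(6) = 21
Σ = 544
Area = |Σ|/2 = 272.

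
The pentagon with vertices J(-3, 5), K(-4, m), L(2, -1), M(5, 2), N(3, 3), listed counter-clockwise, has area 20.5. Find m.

5

Write out the shoelace sum; only the two edges meeting at K involve m:
2·Area = [((-3)·m − (-4)·5) + ((-4)·(-1) − 2·m)] + 42
       = -5·m + 66 = 41
⇒ m = 5.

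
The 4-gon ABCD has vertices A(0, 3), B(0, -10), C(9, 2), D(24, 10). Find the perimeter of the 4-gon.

|AB| = √((0)² + (-13)²) = √169 = 13
|BC| = √((9)² + (12)²) = √225 = 15
|CD| = √((15)² + (8)²) = √289 = 17
|DA| = √((-24)² + (-7)²) = √625 = 25
Perimeter = 13 + 15 + 17 + 25 = 70.

70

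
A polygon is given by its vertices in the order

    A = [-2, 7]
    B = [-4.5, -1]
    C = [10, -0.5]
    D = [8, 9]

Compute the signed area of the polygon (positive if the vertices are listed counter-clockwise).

106.875

A→B: (-2)(-1) − (-4.5)(7) = 33.5
B→C: (-4.5)(-0.5) − (10)(-1) = 12.25
C→D: (10)(9) − (8)(-0.5) = 94
D→A: (8)(7) − (-2)(9) = 74
Σ = 213.75
Signed area = Σ/2 = 106.875 (positive ⇒ counter-clockwise traversal).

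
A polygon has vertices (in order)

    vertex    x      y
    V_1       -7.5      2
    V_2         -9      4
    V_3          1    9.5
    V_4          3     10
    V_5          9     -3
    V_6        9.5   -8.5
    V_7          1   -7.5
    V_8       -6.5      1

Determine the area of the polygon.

191.5

Apply the surveyor's formula: 2A = Σ (x_i·y_{i+1} − x_{i+1}·y_i), indices taken mod 8.
Σ = (-12) + (-89.5) + (-18.5) + (-99) + (-48) + (-62.75) + (-47.75) + (-5.5) = -383
Area = |Σ|/2 = 191.5.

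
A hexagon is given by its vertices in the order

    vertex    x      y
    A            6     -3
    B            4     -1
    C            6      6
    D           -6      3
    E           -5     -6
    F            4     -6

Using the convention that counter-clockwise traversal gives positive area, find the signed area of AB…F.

Apply the shoelace (surveyor's) formula: 2A = Σ (x_i·y_{i+1} − x_{i+1}·y_i), indices taken mod 6.
A→B: (6)(-1) − (4)(-3) = 6
B→C: (4)(6) − (6)(-1) = 30
C→D: (6)(3) − (-6)(6) = 54
D→E: (-6)(-6) − (-5)(3) = 51
E→F: (-5)(-6) − (4)(-6) = 54
F→A: (4)(-3) − (6)(-6) = 24
Σ = 219
Signed area = Σ/2 = 109.5 (positive ⇒ counter-clockwise traversal).

109.5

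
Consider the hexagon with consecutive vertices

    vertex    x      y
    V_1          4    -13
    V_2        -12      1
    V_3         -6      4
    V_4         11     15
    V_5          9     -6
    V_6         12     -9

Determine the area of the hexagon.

Apply Gauss's area formula: 2A = Σ (x_i·y_{i+1} − x_{i+1}·y_i), indices taken mod 6.
Cross-terms: -152, -42, -134, -201, -9, -120  ⇒  Σ = -658
Area = |Σ|/2 = 329.

329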